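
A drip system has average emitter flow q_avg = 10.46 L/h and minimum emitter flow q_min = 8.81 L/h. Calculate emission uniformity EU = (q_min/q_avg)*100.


EU = (q_min/q_avg)*100 = (8.81/10.46)*100 = 84.2256%

84.2256 %


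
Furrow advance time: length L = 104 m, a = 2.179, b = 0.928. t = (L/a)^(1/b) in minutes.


t = (L/a)^(1/b)
t = (104/2.179)^(1/0.928)
t = 47.728316^(1/0.928)

64.4208 min


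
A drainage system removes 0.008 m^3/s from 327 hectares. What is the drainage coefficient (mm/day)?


DC = Q * 86400 / (A * 10000) * 1000
DC = 0.008 * 86400 / (327 * 10000) * 1000
DC = 691200.0000 / 3270000

0.2114 mm/day


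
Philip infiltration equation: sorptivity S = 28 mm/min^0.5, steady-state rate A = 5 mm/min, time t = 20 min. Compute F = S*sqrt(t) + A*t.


F = S*sqrt(t) + A*t
F = 28*sqrt(20) + 5*20
F = 28*4.472136 + 100

225.2198 mm


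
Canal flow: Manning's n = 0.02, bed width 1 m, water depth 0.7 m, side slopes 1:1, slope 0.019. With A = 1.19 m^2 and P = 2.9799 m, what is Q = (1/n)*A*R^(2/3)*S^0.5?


R = A/P = 1.19/2.9799 = 0.399342
Q = (1/0.02) * 1.19 * 0.399342^(2/3) * 0.019^0.5

4.4476 m^3/s


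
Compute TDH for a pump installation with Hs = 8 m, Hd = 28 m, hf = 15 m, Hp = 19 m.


TDH = Hs + Hd + hf + Hp = 8 + 28 + 15 + 19 = 70

70 m


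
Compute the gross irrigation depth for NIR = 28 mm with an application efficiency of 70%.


Ea = 70% = 0.7
GID = NIR / Ea = 28 / 0.7 = 40.0000 mm

40.0000 mm


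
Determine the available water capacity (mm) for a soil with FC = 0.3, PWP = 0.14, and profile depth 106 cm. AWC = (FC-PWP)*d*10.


AWC = (FC - PWP) * d * 10
AWC = (0.3 - 0.14) * 106 * 10
AWC = 0.1600 * 106 * 10

169.6000 mm


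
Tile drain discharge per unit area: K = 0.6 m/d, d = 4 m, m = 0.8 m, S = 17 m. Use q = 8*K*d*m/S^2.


q = 8*K*d*m/S^2
q = 8*0.6*4*0.8/17^2
q = 15.3600 / 289

0.0531 m/d


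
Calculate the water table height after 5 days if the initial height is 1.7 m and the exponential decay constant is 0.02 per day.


m = m0 * exp(-k*t)
m = 1.7 * exp(-0.02 * 5)
m = 1.7 * exp(-0.1000)

1.5382 m


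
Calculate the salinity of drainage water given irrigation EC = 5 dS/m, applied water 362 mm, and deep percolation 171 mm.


EC_dw = EC_iw * D_iw / D_dw
EC_dw = 5 * 362 / 171
EC_dw = 1810 / 171

10.5848 dS/m


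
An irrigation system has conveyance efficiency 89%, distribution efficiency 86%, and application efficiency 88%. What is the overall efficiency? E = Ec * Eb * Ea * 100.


Ec = 0.89, Eb = 0.86, Ea = 0.88
E = 0.89 * 0.86 * 0.88 * 100 = 67.3552%

67.3552 %


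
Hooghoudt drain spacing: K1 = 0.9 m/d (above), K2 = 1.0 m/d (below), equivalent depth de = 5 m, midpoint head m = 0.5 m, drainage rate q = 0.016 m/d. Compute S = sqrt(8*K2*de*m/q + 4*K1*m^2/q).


S^2 = 8*K2*de*m/q + 4*K1*m^2/q
S^2 = 8*1.0*5*0.5/0.016 + 4*0.9*0.5^2/0.016
S = sqrt(1306.2500)

36.1421 m


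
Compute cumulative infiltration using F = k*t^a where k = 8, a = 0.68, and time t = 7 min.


F = k * t^a = 8 * 7^0.68
F = 8 * 3.755490

30.0439 mm


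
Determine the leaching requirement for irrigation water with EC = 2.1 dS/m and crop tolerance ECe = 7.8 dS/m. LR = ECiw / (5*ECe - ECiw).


LR = ECiw / (5*ECe - ECiw)
LR = 2.1 / (5*7.8 - 2.1)
LR = 2.1 / 36.9000

0.0569


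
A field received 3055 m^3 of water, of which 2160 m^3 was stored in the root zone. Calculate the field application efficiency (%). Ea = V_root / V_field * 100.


Ea = V_root / V_field * 100 = 2160 / 3055 * 100 = 70.7038%

70.7038 %


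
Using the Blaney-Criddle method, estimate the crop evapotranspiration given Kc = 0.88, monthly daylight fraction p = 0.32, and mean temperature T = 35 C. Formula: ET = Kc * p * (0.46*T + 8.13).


ET = Kc * p * (0.46*T + 8.13)
ET = 0.88 * 0.32 * (0.46*35 + 8.13)
ET = 0.88 * 0.32 * 24.2300

6.8232 mm/day


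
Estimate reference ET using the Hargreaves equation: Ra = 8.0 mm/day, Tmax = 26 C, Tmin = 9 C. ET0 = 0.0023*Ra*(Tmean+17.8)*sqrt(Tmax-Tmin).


Tmean = (Tmax + Tmin)/2 = (26 + 9)/2 = 17.5
ET0 = 0.0023 * 8.0 * (17.5 + 17.8) * sqrt(26 - 9)
ET0 = 0.0023 * 8.0 * 35.3 * 4.123106

2.6780 mm/day


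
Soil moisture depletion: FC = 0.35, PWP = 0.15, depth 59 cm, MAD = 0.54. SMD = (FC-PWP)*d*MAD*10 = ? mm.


SMD = (FC - PWP) * d * MAD * 10
SMD = (0.35 - 0.15) * 59 * 0.54 * 10
SMD = 0.2000 * 59 * 0.54 * 10

63.7200 mm


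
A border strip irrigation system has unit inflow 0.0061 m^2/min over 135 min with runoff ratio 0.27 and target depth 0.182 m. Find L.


L = q*t/((1+r)*Z)
L = 0.0061*135/((1+0.27)*0.182)
L = 0.8235/0.23114

3.5628 m


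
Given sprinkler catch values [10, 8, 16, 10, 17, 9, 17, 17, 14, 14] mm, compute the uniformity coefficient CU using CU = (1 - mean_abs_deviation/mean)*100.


mean = 13.200000 mm
MAD = 3.160000 mm
CU = (1 - 3.160000/13.200000)*100

76.0606 %


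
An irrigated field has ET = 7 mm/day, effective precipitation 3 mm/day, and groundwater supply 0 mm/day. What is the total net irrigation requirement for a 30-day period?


Daily deficit = ET - Pe - GW = 7 - 3 - 0 = 4 mm/day
NIR = 4 * 30 = 120 mm

120.0000 mm


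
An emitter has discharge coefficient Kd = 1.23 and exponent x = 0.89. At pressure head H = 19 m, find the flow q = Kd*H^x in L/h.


q = Kd * H^x = 1.23 * 19^0.89 = 1.23 * 13.743290

16.9042 L/h


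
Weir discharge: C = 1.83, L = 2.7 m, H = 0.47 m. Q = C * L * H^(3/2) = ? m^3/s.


Q = C * L * H^(3/2) = 1.83 * 2.7 * 0.47^1.5 = 1.83 * 2.7 * 0.322216

1.5921 m^3/s


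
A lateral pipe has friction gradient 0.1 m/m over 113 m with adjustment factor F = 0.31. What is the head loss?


hf = J * L * F = 0.1 * 113 * 0.31 = 3.5030 m

3.5030 m


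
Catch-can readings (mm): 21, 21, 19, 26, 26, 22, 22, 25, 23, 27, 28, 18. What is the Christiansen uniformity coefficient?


mean = 23.166667 mm
MAD = 2.694444 mm
CU = (1 - 2.694444/23.166667)*100

88.3693 %


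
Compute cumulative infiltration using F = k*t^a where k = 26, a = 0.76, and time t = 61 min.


F = k * t^a = 26 * 61^0.76
F = 26 * 22.743153

591.3220 mm


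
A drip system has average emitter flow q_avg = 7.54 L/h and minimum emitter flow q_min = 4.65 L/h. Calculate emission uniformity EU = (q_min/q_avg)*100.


EU = (q_min/q_avg)*100 = (4.65/7.54)*100 = 61.6711%

61.6711 %


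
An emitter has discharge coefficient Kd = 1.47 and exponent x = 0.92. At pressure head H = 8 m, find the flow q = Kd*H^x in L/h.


q = Kd * H^x = 1.47 * 8^0.92 = 1.47 * 6.773962

9.9577 L/h


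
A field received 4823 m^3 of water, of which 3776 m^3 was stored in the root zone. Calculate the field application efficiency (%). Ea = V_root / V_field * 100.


Ea = V_root / V_field * 100 = 3776 / 4823 * 100 = 78.2915%

78.2915 %


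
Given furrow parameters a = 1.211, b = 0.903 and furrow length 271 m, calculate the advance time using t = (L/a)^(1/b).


t = (L/a)^(1/b)
t = (271/1.211)^(1/0.903)
t = 223.781998^(1/0.903)

400.1683 min


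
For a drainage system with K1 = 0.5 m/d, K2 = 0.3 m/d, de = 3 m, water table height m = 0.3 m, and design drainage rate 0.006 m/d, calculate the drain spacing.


S^2 = 8*K2*de*m/q + 4*K1*m^2/q
S^2 = 8*0.3*3*0.3/0.006 + 4*0.5*0.3^2/0.006
S = sqrt(390.0000)

19.7484 m


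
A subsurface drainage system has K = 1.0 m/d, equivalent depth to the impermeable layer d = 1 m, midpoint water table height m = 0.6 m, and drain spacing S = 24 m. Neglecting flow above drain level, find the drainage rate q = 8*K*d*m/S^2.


q = 8*K*d*m/S^2
q = 8*1.0*1*0.6/24^2
q = 4.8000 / 576

0.0083 m/d


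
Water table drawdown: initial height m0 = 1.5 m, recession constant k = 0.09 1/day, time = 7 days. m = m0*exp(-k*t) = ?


m = m0 * exp(-k*t)
m = 1.5 * exp(-0.09 * 7)
m = 1.5 * exp(-0.6300)

0.7989 m


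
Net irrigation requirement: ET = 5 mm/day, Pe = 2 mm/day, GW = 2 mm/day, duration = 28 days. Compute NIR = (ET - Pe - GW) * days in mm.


Daily deficit = ET - Pe - GW = 5 - 2 - 2 = 1 mm/day
NIR = 1 * 28 = 28 mm

28.0000 mm


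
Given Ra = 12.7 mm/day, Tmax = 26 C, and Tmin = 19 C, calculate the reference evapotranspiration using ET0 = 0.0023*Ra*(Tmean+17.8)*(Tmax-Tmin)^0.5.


Tmean = (Tmax + Tmin)/2 = (26 + 19)/2 = 22.5
ET0 = 0.0023 * 12.7 * (22.5 + 17.8) * sqrt(26 - 19)
ET0 = 0.0023 * 12.7 * 40.3 * 2.645751

3.1145 mm/day


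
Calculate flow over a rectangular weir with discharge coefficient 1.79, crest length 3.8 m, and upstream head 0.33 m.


Q = C * L * H^(3/2) = 1.79 * 3.8 * 0.33^1.5 = 1.79 * 3.8 * 0.189571

1.2895 m^3/s


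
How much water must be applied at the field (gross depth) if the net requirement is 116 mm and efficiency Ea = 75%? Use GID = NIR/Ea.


Ea = 75% = 0.75
GID = NIR / Ea = 116 / 0.75 = 154.6667 mm

154.6667 mm


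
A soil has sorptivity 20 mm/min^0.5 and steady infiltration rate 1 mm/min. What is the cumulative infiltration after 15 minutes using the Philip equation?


F = S*sqrt(t) + A*t
F = 20*sqrt(15) + 1*15
F = 20*3.872983 + 15

92.4597 mm


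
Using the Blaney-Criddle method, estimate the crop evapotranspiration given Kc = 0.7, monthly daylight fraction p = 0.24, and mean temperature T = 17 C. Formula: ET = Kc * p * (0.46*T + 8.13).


ET = Kc * p * (0.46*T + 8.13)
ET = 0.7 * 0.24 * (0.46*17 + 8.13)
ET = 0.7 * 0.24 * 15.9500

2.6796 mm/day


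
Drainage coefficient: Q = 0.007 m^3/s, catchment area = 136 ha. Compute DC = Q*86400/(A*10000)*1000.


DC = Q * 86400 / (A * 10000) * 1000
DC = 0.007 * 86400 / (136 * 10000) * 1000
DC = 604800.0000 / 1360000

0.4447 mm/day


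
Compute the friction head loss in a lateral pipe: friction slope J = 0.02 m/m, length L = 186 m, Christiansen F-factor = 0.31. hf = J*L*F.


hf = J * L * F = 0.02 * 186 * 0.31 = 1.1532 m

1.1532 m


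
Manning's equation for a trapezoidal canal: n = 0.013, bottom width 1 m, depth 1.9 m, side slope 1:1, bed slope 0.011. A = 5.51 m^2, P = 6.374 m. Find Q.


R = A/P = 5.51/6.374 = 0.864449
Q = (1/0.013) * 5.51 * 0.864449^(2/3) * 0.011^0.5

40.3395 m^3/s


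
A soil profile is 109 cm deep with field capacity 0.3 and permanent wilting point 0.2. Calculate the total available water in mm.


AWC = (FC - PWP) * d * 10
AWC = (0.3 - 0.2) * 109 * 10
AWC = 0.1000 * 109 * 10

109.0000 mm


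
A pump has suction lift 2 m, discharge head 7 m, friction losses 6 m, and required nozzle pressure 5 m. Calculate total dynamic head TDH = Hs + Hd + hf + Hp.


TDH = Hs + Hd + hf + Hp = 2 + 7 + 6 + 5 = 20

20 m


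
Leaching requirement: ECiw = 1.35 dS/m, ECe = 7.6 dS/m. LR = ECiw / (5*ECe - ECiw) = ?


LR = ECiw / (5*ECe - ECiw)
LR = 1.35 / (5*7.6 - 1.35)
LR = 1.35 / 36.6500

0.0368


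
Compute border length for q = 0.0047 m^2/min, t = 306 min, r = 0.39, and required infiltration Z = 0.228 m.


L = q*t/((1+r)*Z)
L = 0.0047*306/((1+0.39)*0.228)
L = 1.4382/0.31692

4.5381 m


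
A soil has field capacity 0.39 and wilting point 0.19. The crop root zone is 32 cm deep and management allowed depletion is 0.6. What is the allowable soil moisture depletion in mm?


SMD = (FC - PWP) * d * MAD * 10
SMD = (0.39 - 0.19) * 32 * 0.6 * 10
SMD = 0.2000 * 32 * 0.6 * 10

38.4000 mm


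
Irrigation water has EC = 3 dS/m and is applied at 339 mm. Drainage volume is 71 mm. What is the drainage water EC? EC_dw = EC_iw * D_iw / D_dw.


EC_dw = EC_iw * D_iw / D_dw
EC_dw = 3 * 339 / 71
EC_dw = 1017 / 71

14.3239 dS/m


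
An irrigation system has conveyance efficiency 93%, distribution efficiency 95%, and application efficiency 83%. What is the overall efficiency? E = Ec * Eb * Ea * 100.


Ec = 0.93, Eb = 0.95, Ea = 0.83
E = 0.93 * 0.95 * 0.83 * 100 = 73.3305%

73.3305 %


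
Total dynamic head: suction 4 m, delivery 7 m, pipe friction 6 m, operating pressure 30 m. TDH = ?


TDH = Hs + Hd + hf + Hp = 4 + 7 + 6 + 30 = 47

47 m


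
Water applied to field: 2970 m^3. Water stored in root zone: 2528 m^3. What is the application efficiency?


Ea = V_root / V_field * 100 = 2528 / 2970 * 100 = 85.1178%

85.1178 %


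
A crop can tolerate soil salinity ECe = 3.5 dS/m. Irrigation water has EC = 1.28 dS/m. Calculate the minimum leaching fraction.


LR = ECiw / (5*ECe - ECiw)
LR = 1.28 / (5*3.5 - 1.28)
LR = 1.28 / 16.2200

0.0789


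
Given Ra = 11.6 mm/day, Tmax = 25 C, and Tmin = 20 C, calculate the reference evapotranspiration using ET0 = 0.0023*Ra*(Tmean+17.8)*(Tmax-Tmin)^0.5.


Tmean = (Tmax + Tmin)/2 = (25 + 20)/2 = 22.5
ET0 = 0.0023 * 11.6 * (22.5 + 17.8) * sqrt(25 - 20)
ET0 = 0.0023 * 11.6 * 40.3 * 2.236068

2.4042 mm/day


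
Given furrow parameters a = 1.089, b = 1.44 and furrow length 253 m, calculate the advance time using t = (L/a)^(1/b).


t = (L/a)^(1/b)
t = (253/1.089)^(1/1.44)
t = 232.323232^(1/1.44)

43.9663 min


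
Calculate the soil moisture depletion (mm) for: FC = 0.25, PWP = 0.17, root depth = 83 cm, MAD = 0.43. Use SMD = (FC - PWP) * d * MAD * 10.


SMD = (FC - PWP) * d * MAD * 10
SMD = (0.25 - 0.17) * 83 * 0.43 * 10
SMD = 0.0800 * 83 * 0.43 * 10

28.5520 mm


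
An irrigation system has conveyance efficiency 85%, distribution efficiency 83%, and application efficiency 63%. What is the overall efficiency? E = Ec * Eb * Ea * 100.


Ec = 0.85, Eb = 0.83, Ea = 0.63
E = 0.85 * 0.83 * 0.63 * 100 = 44.4465%

44.4465 %


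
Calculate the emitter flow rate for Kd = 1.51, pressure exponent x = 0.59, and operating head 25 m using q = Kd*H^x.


q = Kd * H^x = 1.51 * 25^0.59 = 1.51 * 6.680125

10.0870 L/h


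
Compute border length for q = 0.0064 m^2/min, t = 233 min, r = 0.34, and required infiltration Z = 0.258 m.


L = q*t/((1+r)*Z)
L = 0.0064*233/((1+0.34)*0.258)
L = 1.4912/0.34572

4.3133 m


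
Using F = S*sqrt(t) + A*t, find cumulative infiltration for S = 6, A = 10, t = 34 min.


F = S*sqrt(t) + A*t
F = 6*sqrt(34) + 10*34
F = 6*5.830952 + 340

374.9857 mm


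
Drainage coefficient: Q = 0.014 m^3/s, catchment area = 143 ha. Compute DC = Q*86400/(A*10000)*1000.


DC = Q * 86400 / (A * 10000) * 1000
DC = 0.014 * 86400 / (143 * 10000) * 1000
DC = 1209600.0000 / 1430000

0.8459 mm/day


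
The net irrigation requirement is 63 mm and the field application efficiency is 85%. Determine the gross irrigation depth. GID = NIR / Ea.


Ea = 85% = 0.85
GID = NIR / Ea = 63 / 0.85 = 74.1176 mm

74.1176 mm


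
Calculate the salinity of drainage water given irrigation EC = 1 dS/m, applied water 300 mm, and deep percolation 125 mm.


EC_dw = EC_iw * D_iw / D_dw
EC_dw = 1 * 300 / 125
EC_dw = 300 / 125

2.4000 dS/m


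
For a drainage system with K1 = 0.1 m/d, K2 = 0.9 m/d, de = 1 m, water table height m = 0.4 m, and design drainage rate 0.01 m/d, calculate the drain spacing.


S^2 = 8*K2*de*m/q + 4*K1*m^2/q
S^2 = 8*0.9*1*0.4/0.01 + 4*0.1*0.4^2/0.01
S = sqrt(294.4000)

17.1581 m


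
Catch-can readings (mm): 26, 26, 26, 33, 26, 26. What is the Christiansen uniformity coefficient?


mean = 27.166667 mm
MAD = 1.944444 mm
CU = (1 - 1.944444/27.166667)*100

92.8425 %


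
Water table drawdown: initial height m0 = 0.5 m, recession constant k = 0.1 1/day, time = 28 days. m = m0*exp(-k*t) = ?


m = m0 * exp(-k*t)
m = 0.5 * exp(-0.1 * 28)
m = 0.5 * exp(-2.8000)

0.0304 m


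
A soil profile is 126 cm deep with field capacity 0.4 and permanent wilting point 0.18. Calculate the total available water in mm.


AWC = (FC - PWP) * d * 10
AWC = (0.4 - 0.18) * 126 * 10
AWC = 0.2200 * 126 * 10

277.2000 mm


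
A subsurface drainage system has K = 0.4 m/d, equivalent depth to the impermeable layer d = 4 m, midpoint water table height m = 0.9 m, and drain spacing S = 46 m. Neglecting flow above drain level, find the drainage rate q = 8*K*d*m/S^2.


q = 8*K*d*m/S^2
q = 8*0.4*4*0.9/46^2
q = 11.5200 / 2116

0.0054 m/d


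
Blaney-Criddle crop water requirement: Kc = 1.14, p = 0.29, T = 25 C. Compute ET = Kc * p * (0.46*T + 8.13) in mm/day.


ET = Kc * p * (0.46*T + 8.13)
ET = 1.14 * 0.29 * (0.46*25 + 8.13)
ET = 1.14 * 0.29 * 19.6300

6.4897 mm/day


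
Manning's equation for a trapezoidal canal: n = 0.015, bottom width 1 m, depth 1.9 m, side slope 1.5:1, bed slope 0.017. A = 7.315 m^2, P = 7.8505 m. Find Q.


R = A/P = 7.315/7.8505 = 0.931788
Q = (1/0.015) * 7.315 * 0.931788^(2/3) * 0.017^0.5

60.6586 m^3/s


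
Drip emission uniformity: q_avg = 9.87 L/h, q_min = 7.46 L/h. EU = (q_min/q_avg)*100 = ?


EU = (q_min/q_avg)*100 = (7.46/9.87)*100 = 75.5826%

75.5826 %


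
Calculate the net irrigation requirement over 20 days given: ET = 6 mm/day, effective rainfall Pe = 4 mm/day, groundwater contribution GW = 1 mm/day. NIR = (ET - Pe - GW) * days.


Daily deficit = ET - Pe - GW = 6 - 4 - 1 = 1 mm/day
NIR = 1 * 20 = 20 mm

20.0000 mm


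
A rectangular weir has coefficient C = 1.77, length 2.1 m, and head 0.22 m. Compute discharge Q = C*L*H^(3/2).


Q = C * L * H^(3/2) = 1.77 * 2.1 * 0.22^1.5 = 1.77 * 2.1 * 0.103189

0.3836 m^3/s


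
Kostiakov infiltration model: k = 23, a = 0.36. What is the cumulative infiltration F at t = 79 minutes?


F = k * t^a = 23 * 79^0.36
F = 23 * 4.821096

110.8852 mm


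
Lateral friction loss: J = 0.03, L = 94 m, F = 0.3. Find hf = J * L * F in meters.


hf = J * L * F = 0.03 * 94 * 0.3 = 0.8460 m

0.8460 m


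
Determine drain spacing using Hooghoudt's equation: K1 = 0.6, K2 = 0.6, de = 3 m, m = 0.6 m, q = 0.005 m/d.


S^2 = 8*K2*de*m/q + 4*K1*m^2/q
S^2 = 8*0.6*3*0.6/0.005 + 4*0.6*0.6^2/0.005
S = sqrt(1900.8000)

43.5982 m


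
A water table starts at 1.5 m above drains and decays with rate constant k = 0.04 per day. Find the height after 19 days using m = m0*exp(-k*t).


m = m0 * exp(-k*t)
m = 1.5 * exp(-0.04 * 19)
m = 1.5 * exp(-0.7600)

0.7015 m


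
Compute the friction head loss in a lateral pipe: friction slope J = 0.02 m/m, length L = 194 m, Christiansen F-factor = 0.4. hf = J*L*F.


hf = J * L * F = 0.02 * 194 * 0.4 = 1.5520 m

1.5520 m


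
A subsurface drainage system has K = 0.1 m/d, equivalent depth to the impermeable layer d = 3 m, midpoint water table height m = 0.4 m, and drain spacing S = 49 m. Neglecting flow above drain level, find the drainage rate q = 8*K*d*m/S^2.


q = 8*K*d*m/S^2
q = 8*0.1*3*0.4/49^2
q = 0.9600 / 2401

3.9983e-04 m/d


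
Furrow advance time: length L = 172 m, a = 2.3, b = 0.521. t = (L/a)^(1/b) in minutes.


t = (L/a)^(1/b)
t = (172/2.3)^(1/0.521)
t = 74.782609^(1/0.521)

3949.5379 min


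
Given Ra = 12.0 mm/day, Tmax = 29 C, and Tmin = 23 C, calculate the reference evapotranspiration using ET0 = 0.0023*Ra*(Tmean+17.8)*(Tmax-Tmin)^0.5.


Tmean = (Tmax + Tmin)/2 = (29 + 23)/2 = 26.0
ET0 = 0.0023 * 12.0 * (26.0 + 17.8) * sqrt(29 - 23)
ET0 = 0.0023 * 12.0 * 43.8 * 2.449490

2.9611 mm/day


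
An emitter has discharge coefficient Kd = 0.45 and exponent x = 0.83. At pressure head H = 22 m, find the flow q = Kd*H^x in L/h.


q = Kd * H^x = 0.45 * 22^0.83 = 0.45 * 13.008009

5.8536 L/h


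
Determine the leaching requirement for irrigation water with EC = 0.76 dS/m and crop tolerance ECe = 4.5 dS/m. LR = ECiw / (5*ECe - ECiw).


LR = ECiw / (5*ECe - ECiw)
LR = 0.76 / (5*4.5 - 0.76)
LR = 0.76 / 21.7400

0.0350


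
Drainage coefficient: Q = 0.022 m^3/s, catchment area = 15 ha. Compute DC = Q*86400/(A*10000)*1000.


DC = Q * 86400 / (A * 10000) * 1000
DC = 0.022 * 86400 / (15 * 10000) * 1000
DC = 1900800.0000 / 150000

12.6720 mm/day


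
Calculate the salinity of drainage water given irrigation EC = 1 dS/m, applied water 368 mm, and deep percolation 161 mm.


EC_dw = EC_iw * D_iw / D_dw
EC_dw = 1 * 368 / 161
EC_dw = 368 / 161

2.2857 dS/m


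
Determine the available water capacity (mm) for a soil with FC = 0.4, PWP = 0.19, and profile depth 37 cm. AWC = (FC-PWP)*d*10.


AWC = (FC - PWP) * d * 10
AWC = (0.4 - 0.19) * 37 * 10
AWC = 0.2100 * 37 * 10

77.7000 mm


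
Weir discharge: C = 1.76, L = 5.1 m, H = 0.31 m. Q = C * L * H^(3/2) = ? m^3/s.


Q = C * L * H^(3/2) = 1.76 * 5.1 * 0.31^1.5 = 1.76 * 5.1 * 0.172601

1.5493 m^3/s


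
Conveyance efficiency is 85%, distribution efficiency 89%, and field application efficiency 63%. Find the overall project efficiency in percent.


Ec = 0.85, Eb = 0.89, Ea = 0.63
E = 0.85 * 0.89 * 0.63 * 100 = 47.6595%

47.6595 %


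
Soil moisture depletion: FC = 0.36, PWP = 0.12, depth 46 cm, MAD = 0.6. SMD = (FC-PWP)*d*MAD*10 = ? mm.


SMD = (FC - PWP) * d * MAD * 10
SMD = (0.36 - 0.12) * 46 * 0.6 * 10
SMD = 0.2400 * 46 * 0.6 * 10

66.2400 mm


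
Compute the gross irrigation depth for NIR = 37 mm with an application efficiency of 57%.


Ea = 57% = 0.57
GID = NIR / Ea = 37 / 0.57 = 64.9123 mm

64.9123 mm


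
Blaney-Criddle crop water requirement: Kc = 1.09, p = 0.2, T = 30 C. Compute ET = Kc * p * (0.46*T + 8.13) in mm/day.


ET = Kc * p * (0.46*T + 8.13)
ET = 1.09 * 0.2 * (0.46*30 + 8.13)
ET = 1.09 * 0.2 * 21.9300

4.7807 mm/day


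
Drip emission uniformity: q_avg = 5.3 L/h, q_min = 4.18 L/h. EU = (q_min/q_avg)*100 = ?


EU = (q_min/q_avg)*100 = (4.18/5.3)*100 = 78.8679%

78.8679 %


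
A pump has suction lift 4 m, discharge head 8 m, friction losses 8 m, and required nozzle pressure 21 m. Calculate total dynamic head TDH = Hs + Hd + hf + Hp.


TDH = Hs + Hd + hf + Hp = 4 + 8 + 8 + 21 = 41

41 m


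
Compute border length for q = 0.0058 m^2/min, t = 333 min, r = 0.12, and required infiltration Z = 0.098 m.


L = q*t/((1+r)*Z)
L = 0.0058*333/((1+0.12)*0.098)
L = 1.9314/0.10976

17.5966 m


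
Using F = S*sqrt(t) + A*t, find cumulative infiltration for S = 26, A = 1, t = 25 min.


F = S*sqrt(t) + A*t
F = 26*sqrt(25) + 1*25
F = 26*5.000000 + 25

155.0000 mm


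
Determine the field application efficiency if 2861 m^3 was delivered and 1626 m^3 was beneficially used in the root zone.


Ea = V_root / V_field * 100 = 1626 / 2861 * 100 = 56.8333%

56.8333 %


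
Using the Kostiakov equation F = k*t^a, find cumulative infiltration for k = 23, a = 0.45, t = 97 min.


F = k * t^a = 23 * 97^0.45
F = 23 * 7.835149

180.2084 mm


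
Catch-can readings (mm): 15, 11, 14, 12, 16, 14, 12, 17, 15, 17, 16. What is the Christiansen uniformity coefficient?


mean = 14.454545 mm
MAD = 1.685950 mm
CU = (1 - 1.685950/14.454545)*100

88.3362 %


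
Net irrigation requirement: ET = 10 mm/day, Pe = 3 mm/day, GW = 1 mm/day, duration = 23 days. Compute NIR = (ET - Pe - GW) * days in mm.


Daily deficit = ET - Pe - GW = 10 - 3 - 1 = 6 mm/day
NIR = 6 * 23 = 138 mm

138.0000 mm


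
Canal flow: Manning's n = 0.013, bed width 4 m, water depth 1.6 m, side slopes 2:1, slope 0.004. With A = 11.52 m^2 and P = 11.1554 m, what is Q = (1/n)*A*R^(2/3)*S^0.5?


R = A/P = 11.52/11.1554 = 1.032684
Q = (1/0.013) * 11.52 * 1.032684^(2/3) * 0.004^0.5

57.2599 m^3/s


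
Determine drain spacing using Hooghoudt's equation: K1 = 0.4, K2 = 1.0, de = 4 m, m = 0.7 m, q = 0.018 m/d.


S^2 = 8*K2*de*m/q + 4*K1*m^2/q
S^2 = 8*1.0*4*0.7/0.018 + 4*0.4*0.7^2/0.018
S = sqrt(1288.0000)

35.8887 m


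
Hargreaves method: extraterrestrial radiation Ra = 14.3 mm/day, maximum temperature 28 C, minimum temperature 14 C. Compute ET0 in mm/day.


Tmean = (Tmax + Tmin)/2 = (28 + 14)/2 = 21.0
ET0 = 0.0023 * 14.3 * (21.0 + 17.8) * sqrt(28 - 14)
ET0 = 0.0023 * 14.3 * 38.8 * 3.741657

4.7748 mm/day


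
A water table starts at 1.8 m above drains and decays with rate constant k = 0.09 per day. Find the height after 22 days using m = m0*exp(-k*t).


m = m0 * exp(-k*t)
m = 1.8 * exp(-0.09 * 22)
m = 1.8 * exp(-1.9800)

0.2485 m


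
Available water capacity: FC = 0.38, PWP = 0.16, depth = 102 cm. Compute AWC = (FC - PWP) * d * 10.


AWC = (FC - PWP) * d * 10
AWC = (0.38 - 0.16) * 102 * 10
AWC = 0.2200 * 102 * 10

224.4000 mm


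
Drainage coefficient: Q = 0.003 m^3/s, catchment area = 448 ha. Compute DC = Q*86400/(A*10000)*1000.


DC = Q * 86400 / (A * 10000) * 1000
DC = 0.003 * 86400 / (448 * 10000) * 1000
DC = 259200.0000 / 4480000

0.0579 mm/day


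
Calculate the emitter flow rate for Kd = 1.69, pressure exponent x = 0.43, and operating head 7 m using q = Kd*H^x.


q = Kd * H^x = 1.69 * 7^0.43 = 1.69 * 2.308831

3.9019 L/h


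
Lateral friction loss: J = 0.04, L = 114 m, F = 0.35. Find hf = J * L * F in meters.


hf = J * L * F = 0.04 * 114 * 0.35 = 1.5960 m

1.5960 m


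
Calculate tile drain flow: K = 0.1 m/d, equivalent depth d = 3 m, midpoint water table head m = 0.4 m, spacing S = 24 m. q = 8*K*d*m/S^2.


q = 8*K*d*m/S^2
q = 8*0.1*3*0.4/24^2
q = 0.9600 / 576

0.0017 m/d


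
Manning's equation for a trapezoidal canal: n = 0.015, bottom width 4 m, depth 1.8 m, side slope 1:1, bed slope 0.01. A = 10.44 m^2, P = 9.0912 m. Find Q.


R = A/P = 10.44/9.0912 = 1.148363
Q = (1/0.015) * 10.44 * 1.148363^(2/3) * 0.01^0.5

76.3242 m^3/s


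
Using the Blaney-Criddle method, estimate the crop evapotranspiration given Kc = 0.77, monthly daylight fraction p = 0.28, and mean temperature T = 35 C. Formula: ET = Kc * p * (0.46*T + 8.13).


ET = Kc * p * (0.46*T + 8.13)
ET = 0.77 * 0.28 * (0.46*35 + 8.13)
ET = 0.77 * 0.28 * 24.2300

5.2240 mm/day


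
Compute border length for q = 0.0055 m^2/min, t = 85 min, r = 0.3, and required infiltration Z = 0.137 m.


L = q*t/((1+r)*Z)
L = 0.0055*85/((1+0.3)*0.137)
L = 0.4675/0.1781

2.6249 m


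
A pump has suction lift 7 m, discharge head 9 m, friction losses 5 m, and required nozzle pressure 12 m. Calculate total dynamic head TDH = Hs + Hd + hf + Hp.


TDH = Hs + Hd + hf + Hp = 7 + 9 + 5 + 12 = 33

33 m


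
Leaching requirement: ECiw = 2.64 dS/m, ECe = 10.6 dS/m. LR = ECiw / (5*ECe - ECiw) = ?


LR = ECiw / (5*ECe - ECiw)
LR = 2.64 / (5*10.6 - 2.64)
LR = 2.64 / 50.3600

0.0524


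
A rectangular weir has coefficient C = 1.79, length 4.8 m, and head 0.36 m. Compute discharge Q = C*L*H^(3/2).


Q = C * L * H^(3/2) = 1.79 * 4.8 * 0.36^1.5 = 1.79 * 4.8 * 0.216000

1.8559 m^3/s


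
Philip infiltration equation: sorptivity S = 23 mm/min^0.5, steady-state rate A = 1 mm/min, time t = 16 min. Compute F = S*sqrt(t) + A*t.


F = S*sqrt(t) + A*t
F = 23*sqrt(16) + 1*16
F = 23*4.000000 + 16

108.0000 mm


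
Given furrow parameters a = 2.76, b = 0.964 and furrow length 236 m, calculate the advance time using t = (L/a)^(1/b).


t = (L/a)^(1/b)
t = (236/2.76)^(1/0.964)
t = 85.507246^(1/0.964)

100.9607 min


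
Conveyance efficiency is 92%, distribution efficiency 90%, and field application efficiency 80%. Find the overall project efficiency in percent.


Ec = 0.92, Eb = 0.9, Ea = 0.8
E = 0.92 * 0.9 * 0.8 * 100 = 66.2400%

66.2400 %


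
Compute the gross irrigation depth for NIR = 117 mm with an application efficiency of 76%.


Ea = 76% = 0.76
GID = NIR / Ea = 117 / 0.76 = 153.9474 mm

153.9474 mm


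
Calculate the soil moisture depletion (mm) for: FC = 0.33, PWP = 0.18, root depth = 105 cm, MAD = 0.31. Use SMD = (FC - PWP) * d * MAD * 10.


SMD = (FC - PWP) * d * MAD * 10
SMD = (0.33 - 0.18) * 105 * 0.31 * 10
SMD = 0.1500 * 105 * 0.31 * 10

48.8250 mm


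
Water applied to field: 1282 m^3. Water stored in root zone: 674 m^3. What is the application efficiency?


Ea = V_root / V_field * 100 = 674 / 1282 * 100 = 52.5741%

52.5741 %


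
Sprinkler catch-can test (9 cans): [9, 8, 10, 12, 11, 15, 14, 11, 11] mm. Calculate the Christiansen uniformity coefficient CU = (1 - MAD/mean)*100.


mean = 11.222222 mm
MAD = 1.629630 mm
CU = (1 - 1.629630/11.222222)*100

85.4785 %


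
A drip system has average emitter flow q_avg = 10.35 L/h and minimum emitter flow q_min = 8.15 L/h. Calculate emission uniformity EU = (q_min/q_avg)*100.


EU = (q_min/q_avg)*100 = (8.15/10.35)*100 = 78.7440%

78.7440 %


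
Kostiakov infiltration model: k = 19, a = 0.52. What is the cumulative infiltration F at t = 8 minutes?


F = k * t^a = 19 * 8^0.52
F = 19 * 2.948538

56.0222 mm


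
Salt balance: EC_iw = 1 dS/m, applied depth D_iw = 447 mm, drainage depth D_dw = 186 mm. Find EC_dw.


EC_dw = EC_iw * D_iw / D_dw
EC_dw = 1 * 447 / 186
EC_dw = 447 / 186

2.4032 dS/m


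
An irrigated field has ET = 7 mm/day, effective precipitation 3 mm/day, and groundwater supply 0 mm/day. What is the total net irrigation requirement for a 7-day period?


Daily deficit = ET - Pe - GW = 7 - 3 - 0 = 4 mm/day
NIR = 4 * 7 = 28 mm

28.0000 mm


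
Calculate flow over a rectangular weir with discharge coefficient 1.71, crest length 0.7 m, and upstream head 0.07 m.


Q = C * L * H^(3/2) = 1.71 * 0.7 * 0.07^1.5 = 1.71 * 0.7 * 0.018520

0.0222 m^3/s


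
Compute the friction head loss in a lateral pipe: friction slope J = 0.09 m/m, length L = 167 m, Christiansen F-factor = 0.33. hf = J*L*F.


hf = J * L * F = 0.09 * 167 * 0.33 = 4.9599 m

4.9599 m


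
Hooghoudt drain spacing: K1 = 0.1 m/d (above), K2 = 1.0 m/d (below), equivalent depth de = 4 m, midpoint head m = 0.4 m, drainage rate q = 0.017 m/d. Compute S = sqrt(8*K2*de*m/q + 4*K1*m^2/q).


S^2 = 8*K2*de*m/q + 4*K1*m^2/q
S^2 = 8*1.0*4*0.4/0.017 + 4*0.1*0.4^2/0.017
S = sqrt(756.7059)

27.5083 m


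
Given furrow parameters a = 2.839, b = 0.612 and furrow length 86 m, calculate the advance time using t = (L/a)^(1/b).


t = (L/a)^(1/b)
t = (86/2.839)^(1/0.612)
t = 30.292356^(1/0.612)

263.3170 min


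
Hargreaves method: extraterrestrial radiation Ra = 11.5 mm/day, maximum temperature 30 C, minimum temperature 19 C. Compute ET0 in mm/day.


Tmean = (Tmax + Tmin)/2 = (30 + 19)/2 = 24.5
ET0 = 0.0023 * 11.5 * (24.5 + 17.8) * sqrt(30 - 19)
ET0 = 0.0023 * 11.5 * 42.3 * 3.316625

3.7108 mm/day


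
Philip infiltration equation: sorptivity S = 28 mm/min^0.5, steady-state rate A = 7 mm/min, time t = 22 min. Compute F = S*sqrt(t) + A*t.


F = S*sqrt(t) + A*t
F = 28*sqrt(22) + 7*22
F = 28*4.690416 + 154

285.3316 mm


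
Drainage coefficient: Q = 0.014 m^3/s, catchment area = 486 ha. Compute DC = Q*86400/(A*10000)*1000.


DC = Q * 86400 / (A * 10000) * 1000
DC = 0.014 * 86400 / (486 * 10000) * 1000
DC = 1209600.0000 / 4860000

0.2489 mm/day


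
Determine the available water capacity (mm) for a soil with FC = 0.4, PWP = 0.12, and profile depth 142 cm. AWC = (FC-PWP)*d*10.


AWC = (FC - PWP) * d * 10
AWC = (0.4 - 0.12) * 142 * 10
AWC = 0.2800 * 142 * 10

397.6000 mm


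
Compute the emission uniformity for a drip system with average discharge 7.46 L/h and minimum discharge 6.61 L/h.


EU = (q_min/q_avg)*100 = (6.61/7.46)*100 = 88.6059%

88.6059 %


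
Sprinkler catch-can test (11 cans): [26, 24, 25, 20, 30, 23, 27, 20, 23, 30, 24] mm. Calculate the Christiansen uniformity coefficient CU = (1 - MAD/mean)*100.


mean = 24.727273 mm
MAD = 2.611570 mm
CU = (1 - 2.611570/24.727273)*100

89.4385 %


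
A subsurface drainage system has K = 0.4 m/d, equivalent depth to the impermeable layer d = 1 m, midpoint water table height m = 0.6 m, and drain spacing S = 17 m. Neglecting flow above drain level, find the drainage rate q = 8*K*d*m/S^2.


q = 8*K*d*m/S^2
q = 8*0.4*1*0.6/17^2
q = 1.9200 / 289

0.0066 m/d


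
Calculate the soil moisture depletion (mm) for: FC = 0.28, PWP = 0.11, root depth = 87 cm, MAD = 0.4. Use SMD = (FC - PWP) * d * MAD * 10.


SMD = (FC - PWP) * d * MAD * 10
SMD = (0.28 - 0.11) * 87 * 0.4 * 10
SMD = 0.1700 * 87 * 0.4 * 10

59.1600 mm


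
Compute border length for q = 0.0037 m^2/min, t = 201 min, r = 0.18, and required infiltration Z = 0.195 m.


L = q*t/((1+r)*Z)
L = 0.0037*201/((1+0.18)*0.195)
L = 0.7437/0.2301

3.2321 m


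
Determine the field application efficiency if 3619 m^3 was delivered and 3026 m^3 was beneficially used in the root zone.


Ea = V_root / V_field * 100 = 3026 / 3619 * 100 = 83.6143%

83.6143 %


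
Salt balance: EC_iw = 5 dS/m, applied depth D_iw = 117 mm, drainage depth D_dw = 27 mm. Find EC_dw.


EC_dw = EC_iw * D_iw / D_dw
EC_dw = 5 * 117 / 27
EC_dw = 585 / 27

21.6667 dS/m


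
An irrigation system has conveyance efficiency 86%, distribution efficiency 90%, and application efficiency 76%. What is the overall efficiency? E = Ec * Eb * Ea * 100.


Ec = 0.86, Eb = 0.9, Ea = 0.76
E = 0.86 * 0.9 * 0.76 * 100 = 58.8240%

58.8240 %


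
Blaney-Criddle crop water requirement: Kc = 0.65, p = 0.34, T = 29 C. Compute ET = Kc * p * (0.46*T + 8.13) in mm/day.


ET = Kc * p * (0.46*T + 8.13)
ET = 0.65 * 0.34 * (0.46*29 + 8.13)
ET = 0.65 * 0.34 * 21.4700

4.7449 mm/day


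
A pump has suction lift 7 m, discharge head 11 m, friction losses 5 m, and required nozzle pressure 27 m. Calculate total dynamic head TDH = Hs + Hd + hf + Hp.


TDH = Hs + Hd + hf + Hp = 7 + 11 + 5 + 27 = 50

50 m


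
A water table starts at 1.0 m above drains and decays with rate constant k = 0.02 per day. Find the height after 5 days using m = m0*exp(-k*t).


m = m0 * exp(-k*t)
m = 1.0 * exp(-0.02 * 5)
m = 1.0 * exp(-0.1000)

0.9048 m


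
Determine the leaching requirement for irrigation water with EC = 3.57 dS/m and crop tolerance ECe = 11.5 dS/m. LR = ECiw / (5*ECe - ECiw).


LR = ECiw / (5*ECe - ECiw)
LR = 3.57 / (5*11.5 - 3.57)
LR = 3.57 / 53.9300

0.0662


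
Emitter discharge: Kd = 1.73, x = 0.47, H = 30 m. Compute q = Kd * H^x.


q = Kd * H^x = 1.73 * 30^0.47 = 1.73 * 4.945919

8.5564 L/h


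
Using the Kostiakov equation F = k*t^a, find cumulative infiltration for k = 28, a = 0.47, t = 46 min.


F = k * t^a = 28 * 46^0.47
F = 28 * 6.046390

169.2989 mm


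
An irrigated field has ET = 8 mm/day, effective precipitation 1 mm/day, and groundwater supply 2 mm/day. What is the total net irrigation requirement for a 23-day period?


Daily deficit = ET - Pe - GW = 8 - 1 - 2 = 5 mm/day
NIR = 5 * 23 = 115 mm

115.0000 mm


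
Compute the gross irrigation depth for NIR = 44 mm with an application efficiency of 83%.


Ea = 83% = 0.83
GID = NIR / Ea = 44 / 0.83 = 53.0120 mm

53.0120 mm


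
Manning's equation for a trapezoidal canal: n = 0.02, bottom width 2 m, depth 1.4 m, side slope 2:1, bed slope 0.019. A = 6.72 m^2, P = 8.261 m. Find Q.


R = A/P = 6.72/8.261 = 0.813461
Q = (1/0.02) * 6.72 * 0.813461^(2/3) * 0.019^0.5

40.3590 m^3/s


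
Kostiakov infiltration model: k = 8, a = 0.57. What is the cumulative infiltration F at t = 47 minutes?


F = k * t^a = 8 * 47^0.57
F = 8 * 8.976267

71.8101 mm


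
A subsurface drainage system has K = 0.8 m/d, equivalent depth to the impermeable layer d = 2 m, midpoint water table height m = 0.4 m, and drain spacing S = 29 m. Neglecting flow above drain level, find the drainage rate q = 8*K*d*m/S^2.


q = 8*K*d*m/S^2
q = 8*0.8*2*0.4/29^2
q = 5.1200 / 841

0.0061 m/d


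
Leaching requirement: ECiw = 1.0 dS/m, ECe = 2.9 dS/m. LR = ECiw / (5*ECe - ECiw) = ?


LR = ECiw / (5*ECe - ECiw)
LR = 1.0 / (5*2.9 - 1.0)
LR = 1.0 / 13.5000

0.0741


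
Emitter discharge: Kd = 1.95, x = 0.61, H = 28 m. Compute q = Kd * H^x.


q = Kd * H^x = 1.95 * 28^0.61 = 1.95 * 7.634250

14.8868 L/h


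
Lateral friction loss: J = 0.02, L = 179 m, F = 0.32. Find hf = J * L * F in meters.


hf = J * L * F = 0.02 * 179 * 0.32 = 1.1456 m

1.1456 m


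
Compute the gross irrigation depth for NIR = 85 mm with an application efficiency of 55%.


Ea = 55% = 0.55
GID = NIR / Ea = 85 / 0.55 = 154.5455 mm

154.5455 mm


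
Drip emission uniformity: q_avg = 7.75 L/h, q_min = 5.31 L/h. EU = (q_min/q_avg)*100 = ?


EU = (q_min/q_avg)*100 = (5.31/7.75)*100 = 68.5161%

68.5161 %


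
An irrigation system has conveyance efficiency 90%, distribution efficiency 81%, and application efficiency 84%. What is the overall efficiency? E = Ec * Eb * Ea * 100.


Ec = 0.9, Eb = 0.81, Ea = 0.84
E = 0.9 * 0.81 * 0.84 * 100 = 61.2360%

61.2360 %


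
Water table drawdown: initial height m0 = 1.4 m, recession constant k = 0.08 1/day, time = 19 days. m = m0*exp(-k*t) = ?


m = m0 * exp(-k*t)
m = 1.4 * exp(-0.08 * 19)
m = 1.4 * exp(-1.5200)

0.3062 m


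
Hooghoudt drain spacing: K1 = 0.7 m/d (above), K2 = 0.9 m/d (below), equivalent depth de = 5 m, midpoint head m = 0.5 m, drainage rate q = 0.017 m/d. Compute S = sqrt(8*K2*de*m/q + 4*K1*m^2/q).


S^2 = 8*K2*de*m/q + 4*K1*m^2/q
S^2 = 8*0.9*5*0.5/0.017 + 4*0.7*0.5^2/0.017
S = sqrt(1100.0000)

33.1662 m


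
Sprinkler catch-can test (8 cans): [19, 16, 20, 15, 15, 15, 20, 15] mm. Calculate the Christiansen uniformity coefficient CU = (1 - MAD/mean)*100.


mean = 16.875000 mm
MAD = 2.093750 mm
CU = (1 - 2.093750/16.875000)*100

87.5926 %


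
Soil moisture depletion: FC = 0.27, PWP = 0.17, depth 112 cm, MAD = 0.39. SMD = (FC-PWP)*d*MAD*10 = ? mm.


SMD = (FC - PWP) * d * MAD * 10
SMD = (0.27 - 0.17) * 112 * 0.39 * 10
SMD = 0.1000 * 112 * 0.39 * 10

43.6800 mm


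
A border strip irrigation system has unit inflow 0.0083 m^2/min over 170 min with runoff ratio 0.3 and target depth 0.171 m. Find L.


L = q*t/((1+r)*Z)
L = 0.0083*170/((1+0.3)*0.171)
L = 1.411/0.2223

6.3473 m


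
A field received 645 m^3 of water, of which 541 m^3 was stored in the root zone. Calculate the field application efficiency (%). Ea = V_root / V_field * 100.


Ea = V_root / V_field * 100 = 541 / 645 * 100 = 83.8760%

83.8760 %


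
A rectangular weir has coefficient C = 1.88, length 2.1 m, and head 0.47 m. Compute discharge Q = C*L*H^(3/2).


Q = C * L * H^(3/2) = 1.88 * 2.1 * 0.47^1.5 = 1.88 * 2.1 * 0.322216

1.2721 m^3/s


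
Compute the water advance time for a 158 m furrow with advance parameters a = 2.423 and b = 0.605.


t = (L/a)^(1/b)
t = (158/2.423)^(1/0.605)
t = 65.208419^(1/0.605)

997.3533 min


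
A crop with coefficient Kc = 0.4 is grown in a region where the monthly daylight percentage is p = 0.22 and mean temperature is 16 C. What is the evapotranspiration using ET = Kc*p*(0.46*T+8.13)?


ET = Kc * p * (0.46*T + 8.13)
ET = 0.4 * 0.22 * (0.46*16 + 8.13)
ET = 0.4 * 0.22 * 15.4900

1.3631 mm/day


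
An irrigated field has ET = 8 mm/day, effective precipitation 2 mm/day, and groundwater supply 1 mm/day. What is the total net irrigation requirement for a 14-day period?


Daily deficit = ET - Pe - GW = 8 - 2 - 1 = 5 mm/day
NIR = 5 * 14 = 70 mm

70.0000 mm


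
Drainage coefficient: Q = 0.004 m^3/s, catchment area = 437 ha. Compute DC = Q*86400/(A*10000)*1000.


DC = Q * 86400 / (A * 10000) * 1000
DC = 0.004 * 86400 / (437 * 10000) * 1000
DC = 345600.0000 / 4370000

0.0791 mm/day


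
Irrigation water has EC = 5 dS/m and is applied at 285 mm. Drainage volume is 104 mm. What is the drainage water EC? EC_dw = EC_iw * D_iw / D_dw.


EC_dw = EC_iw * D_iw / D_dw
EC_dw = 5 * 285 / 104
EC_dw = 1425 / 104

13.7019 dS/m


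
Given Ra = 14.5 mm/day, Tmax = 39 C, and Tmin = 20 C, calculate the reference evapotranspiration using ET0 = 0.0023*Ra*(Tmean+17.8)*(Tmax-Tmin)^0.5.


Tmean = (Tmax + Tmin)/2 = (39 + 20)/2 = 29.5
ET0 = 0.0023 * 14.5 * (29.5 + 17.8) * sqrt(39 - 20)
ET0 = 0.0023 * 14.5 * 47.3 * 4.358899

6.8760 mm/day


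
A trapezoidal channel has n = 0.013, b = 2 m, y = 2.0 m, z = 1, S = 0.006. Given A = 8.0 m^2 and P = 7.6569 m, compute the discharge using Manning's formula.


R = A/P = 8.0/7.6569 = 1.044809
Q = (1/0.013) * 8.0 * 1.044809^(2/3) * 0.006^0.5

49.0810 m^3/s


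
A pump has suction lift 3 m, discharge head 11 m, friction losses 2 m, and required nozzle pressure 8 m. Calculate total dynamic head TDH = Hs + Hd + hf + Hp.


TDH = Hs + Hd + hf + Hp = 3 + 11 + 2 + 8 = 24

24 m


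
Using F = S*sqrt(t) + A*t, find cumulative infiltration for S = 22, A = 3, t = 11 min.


F = S*sqrt(t) + A*t
F = 22*sqrt(11) + 3*11
F = 22*3.316625 + 33

105.9657 mm


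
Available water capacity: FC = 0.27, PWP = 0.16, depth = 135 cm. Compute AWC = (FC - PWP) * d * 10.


AWC = (FC - PWP) * d * 10
AWC = (0.27 - 0.16) * 135 * 10
AWC = 0.1100 * 135 * 10

148.5000 mm
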